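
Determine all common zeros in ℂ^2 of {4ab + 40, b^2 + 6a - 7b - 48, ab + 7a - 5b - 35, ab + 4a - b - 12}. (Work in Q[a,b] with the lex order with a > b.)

Compute a lex Gröbner basis by Buchberger's algorithm.
f_1 = 4ab + 40, LT = ab.
f_2 = 6a + b^2 - 7b - 48, LT = a.
f_3 = ab + 7a - 5b - 35, LT = ab.
f_4 = ab + 4a - b - 12, LT = ab.

S(f_1,f_2): lcm = ab. S = -1/6b^3 + 7/6b^2 + 8b + 10.
  reduce S modulo (f_1, f_2, f_3, f_4):
  remainder -1/6b^3 + 7/6b^2 + 8b + 10 ≠ 0; add h_5 = -1/6b^3 + 7/6b^2 + 8b + 10 to the basis.

S(f_1,f_3): lcm = ab. S = -7a + 5b + 45.
  reduce S modulo (f_1, f_2, f_3, f_4, h_5):
  remainder 7/6b^2 - 19/6b - 11 ≠ 0; add h_6 = 7/6b^2 - 19/6b - 11 to the basis.

S(f_1,f_4): lcm = ab. S = -4a + b + 22.
  reduce S modulo (f_1, f_2, f_3, f_4, h_5, h_6):
  remainder -13/7b - 26/7 ≠ 0; add h_7 = -13/7b - 26/7 to the basis.

The other S-polynomials (S(f_2,f_3), S(f_2,f_4), S(f_3,f_4), S(f_1,h_5), S(f_2,h_5), S(f_3,h_5), S(f_4,h_5), S(f_1,h_6), S(f_2,h_6), S(f_3,h_6), S(f_4,h_6), S(h_5,h_6), S(f_1,h_7), S(f_2,h_7), S(f_3,h_7), S(f_4,h_7), S(h_5,h_7), S(h_6,h_7)) all reduce to 0 modulo the current basis, so we have a Gröbner basis.
Inter-reduce: drop elements whose leading term is divisible by another's, tail-reduce, and make monic.
Reduced Gröbner basis: {a - 5, b + 2}.

A lex Gröbner basis eliminates variables successively. Here b + 2 depends only on b, with roots {-2}; lifting each root through the earlier basis elements recovers the full solutions.
  b = -2: the earlier basis element becomes a - 5 = 0, giving a = 5 — point (5, -2).

{(5, -2)}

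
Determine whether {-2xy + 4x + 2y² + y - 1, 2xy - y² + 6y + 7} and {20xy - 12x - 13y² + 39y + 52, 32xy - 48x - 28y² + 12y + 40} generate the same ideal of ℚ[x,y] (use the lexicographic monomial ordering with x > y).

Since reduced Gröbner bases are canonical representatives of ideals under a given ordering, it suffices to compute and compare them.
Buchberger on the first generating set:
f_1 = -2xy + 4x + 2y² + y - 1, LT = xy.
f_2 = 2xy - y² + 6y + 7, LT = xy.

S(f_1,f_2): lcm = xy. S = -2x - ½y² - 7/2y - 3.
  reduce S modulo (f_1, f_2):
  remainder -2x - ½y² - 7/2y - 3 ≠ 0; add g_3 = -2x - ½y² - 7/2y - 3 to the basis.

S(f_1,g_3): lcm = xy. S = -2x - ¼y³ - 11/4y² - 2y + ½.
  reduce S modulo (f_1, f_2, g_3):
  remainder -¼y³ - 9/4y² + 3/2y + 7/2 ≠ 0; add g_4 = -¼y³ - 9/4y² + 3/2y + 7/2 to the basis.

The other S-polynomials (S(f_2,g_3), S(f_1,g_4), S(f_2,g_4), S(g_3,g_4)) all reduce to 0 modulo the current basis, so we have a Gröbner basis.
Inter-reduce: drop elements whose leading term is divisible by another's, tail-reduce, and make monic.
Reduced Gröbner basis: {x + ¼y² + 7/4y + 3/2, y³ + 9y² - 6y - 14}.

Buchberger on the second generating set:
h_1 = 20xy - 12x - 13y² + 39y + 52, LT = xy.
h_2 = 32xy - 48x - 28y² + 12y + 40, LT = xy.

S(h_1,h_2): lcm = xy. S = 9/10x + 9/40y² + 63/40y + 27/20.
  reduce S modulo (h_1, h_2):
  remainder 9/10x + 9/40y² + 63/40y + 27/20 ≠ 0; add k_3 = 9/10x + 9/40y² + 63/40y + 27/20 to the basis.

S(h_1,k_3): lcm = xy. S = -⅗x - ¼y³ - 12/5y² + 9/20y + 13/5.
  reduce S modulo (h_1, h_2, k_3):
  remainder -¼y³ - 9/4y² + 3/2y + 7/2 ≠ 0; add k_4 = -¼y³ - 9/4y² + 3/2y + 7/2 to the basis.

The other S-polynomials (S(h_2,k_3), S(h_1,k_4), S(h_2,k_4), S(k_3,k_4)) all reduce to 0 modulo the current basis, so we have a Gröbner basis.
Inter-reduce: drop elements whose leading term is divisible by another's, tail-reduce, and make monic.
Reduced Gröbner basis: {x + ¼y² + 7/4y + 3/2, y³ + 9y² - 6y - 14}.

The two bases agree; hence the ideals are identical.

Yes, the ideals are equal.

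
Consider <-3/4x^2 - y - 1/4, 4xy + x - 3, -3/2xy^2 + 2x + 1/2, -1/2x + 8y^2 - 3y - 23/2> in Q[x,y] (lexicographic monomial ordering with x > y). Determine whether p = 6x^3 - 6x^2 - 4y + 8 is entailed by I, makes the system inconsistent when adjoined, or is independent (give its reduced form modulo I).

First compute the reduced Gröbner basis of I by Buchberger's algorithm.
f_1 = -3/4x^2 - y - 1/4, LT = x^2.
f_2 = 4xy + x - 3, LT = xy.
f_3 = -3/2xy^2 + 2x + 1/2, LT = xy^2.
f_4 = -1/2x + 8y^2 - 3y - 23/2, LT = x.

S(f_1,f_2): lcm = x^2y. S = -1/4x^2 + 3/4x + 4/3y^2 + 1/3y.
  leading term x^2: subtract (1/3)·f_1 from -1/4x^2 + 3/4x + 4/3y^2 + 1/3y → 3/4x + 4/3y^2 + 2/3y + 1/12
  leading term x: subtract (-3/2)·f_4 from 3/4x + 4/3y^2 + 2/3y + 1/12 → 40/3y^2 - 23/6y - 103/6
  leading term y^2: no divisor's leading term divides it; move 40/3y^2 to the remainder.
  leading term y: no divisor's leading term divides it; move -23/6y to the remainder.
  leading term 1: no divisor's leading term divides it; move -103/6 to the remainder.
  remainder 40/3y^2 - 23/6y - 103/6 ≠ 0; add h_5 = 40/3y^2 - 23/6y - 103/6 to the basis.

S(f_1,f_3): lcm = x^2y^2. S = 4/3x^2 + 1/3x + 4/3y^3 + 1/3y^2.
  leading term x^2: subtract (-16/9)·f_1 from 4/3x^2 + 1/3x + 4/3y^3 + 1/3y^2 → 1/3x + 4/3y^3 + 1/3y^2 - 16/9y - 4/9
  leading term x: subtract (-2/3)·f_4 from 1/3x + 4/3y^3 + 1/3y^2 - 16/9y - 4/9 → 4/3y^3 + 17/3y^2 - 34/9y - 73/9
  leading term y^3: subtract (1/10y)·h_5 from 4/3y^3 + 17/3y^2 - 34/9y - 73/9 → 121/20y^2 - 371/180y - 73/9
  leading term y^2: subtract (363/800)·h_5 from 121/20y^2 - 371/180y - 73/9 → -4633/14400y - 4633/14400
  leading term y: no divisor's leading term divides it; move -4633/14400y to the remainder.
  leading term 1: no divisor's leading term divides it; move -4633/14400 to the remainder.
  remainder -4633/14400y - 4633/14400 ≠ 0; add h_6 = -4633/14400y - 4633/14400 to the basis.

The other S-polynomials (S(f_1,f_4), S(f_2,f_3), S(f_2,f_4), S(f_3,f_4), S(f_1,h_5), S(f_2,h_5), S(f_3,h_5), S(f_4,h_5), S(f_1,h_6), S(f_2,h_6), S(f_3,h_6), S(f_4,h_6), S(h_5,h_6)) all reduce to 0 modulo the current basis, so we have a Gröbner basis.
Inter-reduce: drop elements whose leading term is divisible by another's, tail-reduce, and make monic.
Reduced Gröbner basis: {x + 1, y + 1}.
Label its elements g_1 = x + 1, g_2 = y + 1.

Reduce p = 6x^3 - 6x^2 - 4y + 8 modulo G:
  leading term x^3: subtract (6x^2)·g_1 from 6x^3 - 6x^2 - 4y + 8 → -12x^2 - 4y + 8
  leading term x^2: subtract (-12x)·g_1 from -12x^2 - 4y + 8 → 12x - 4y + 8
  leading term x: subtract (12)·g_1 from 12x - 4y + 8 → -4y - 4
  leading term y: subtract (-4)·g_2 from -4y - 4 → 0
  normal form = 0.
Since the normal form is 0, p ∈ I.

6x^3 - 6x^2 - 4y + 8 lies in I (it reduces to 0).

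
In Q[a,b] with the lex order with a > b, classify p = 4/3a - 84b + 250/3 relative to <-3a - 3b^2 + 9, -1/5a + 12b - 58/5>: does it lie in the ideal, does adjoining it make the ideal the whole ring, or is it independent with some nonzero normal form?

First compute the reduced Gröbner basis of I by Buchberger's algorithm.
f_1 = -3a - 3b^2 + 9, LT = a.
f_2 = -1/5a + 12b - 58/5, LT = a.

S(f_1,f_2): lcm = a. S = b^2 + 60b - 61.
  leading term b^2: no divisor's leading term divides it; move b^2 to the remainder.
  leading term b: no divisor's leading term divides it; move 60b to the remainder.
  leading term 1: no divisor's leading term divides it; move -61 to the remainder.
  remainder b^2 + 60b - 61 ≠ 0; add h_3 = b^2 + 60b - 61 to the basis.

The other S-polynomials (S(f_1,h_3), S(f_2,h_3)) all reduce to 0 modulo the current basis, so we have a Gröbner basis.
Inter-reduce: drop elements whose leading term is divisible by another's, tail-reduce, and make monic.
Reduced Gröbner basis: {a - 60b + 58, b^2 + 60b - 61}.
Label its elements g_1 = a - 60b + 58, g_2 = b^2 + 60b - 61.

Reduce p = 4/3a - 84b + 250/3 modulo G:
  leading term a: subtract (4/3)·g_1 from 4/3a - 84b + 250/3 → -4b + 6
  leading term b: no divisor's leading term divides it; move -4b to the remainder.
  leading term 1: no divisor's leading term divides it; move 6 to the remainder.
  normal form = -4b + 6.
The normal form is nonzero, so p ∉ I. Since p minus its normal form lies in I, I + (p) = I + (r) where r = -4b + 6; decide whether this ideal is the whole ring.
Run Buchberger on G together with r (pairs among the g_i already reduce to 0 since G is a Gröbner basis):
g_1 = a - 60b + 58, LT = a.
g_2 = b^2 + 60b - 61, LT = b^2.
r = -4b + 6, LT = b.

S(g_2,r): lcm = b^2. S = 123/2b - 61.
  leading term b: subtract (-123/8)·r from 123/2b - 61 → 125/4
  leading term 1: no divisor's leading term divides it; move 125/4 to the remainder.
  remainder 125/4 ≠ 0; add m_4 = 125/4 to the basis.

The other S-polynomials (S(g_1,g_2), S(g_1,r), S(g_1,m_4), S(g_2,m_4), S(r,m_4)) all reduce to 0 modulo the current basis, so we have a Gröbner basis.
Inter-reduce: drop elements whose leading term is divisible by another's, tail-reduce, and make monic.
Reduced Gröbner basis: {1}.
The reduced Gröbner basis of I + (p) is {1}: the ideal is the whole ring, so the enlarged system has no common solution — adjoining p is inconsistent.

Adjoining 4/3a - 84b + 250/3 makes the ideal the whole ring: the system is inconsistent.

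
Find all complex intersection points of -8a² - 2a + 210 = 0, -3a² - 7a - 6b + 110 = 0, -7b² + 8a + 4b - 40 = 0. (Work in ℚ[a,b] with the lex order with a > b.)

{(5, 0)}

Compute a lex Gröbner basis by Buchberger's algorithm.
f_1 = -8a² - 2a + 210, LT = a².
f_2 = -3a² - 7a - 6b + 110, LT = a².
f_3 = 8a - 7b² + 4b - 40, LT = a.

S(f_1,f_2): lcm = a². S = -25/12a - 2b + 125/12.
  leading term a: subtract (-25/96)·f_3 from -25/12a - 2b + 125/12 → -175/96b² - 23/24b
  leading term b²: no divisor's leading term divides it; move -175/96b² to the remainder.
  leading term b: no divisor's leading term divides it; move -23/24b to the remainder.
  remainder -175/96b² - 23/24b ≠ 0; add h_4 = -175/96b² - 23/24b to the basis.

S(f_1,f_3): lcm = a². S = ⅞ab² - ½ab + 21/4a - 105/4.
  leading term ab²: subtract (7/64b²)·f_3 from ⅞ab² - ½ab + 21/4a - 105/4 → -½ab + 21/4a + 49/64b⁴ - 7/16b³ + 35/8b² - 105/4
  leading term ab: subtract (-1/16b)·f_3 from -½ab + 21/4a + 49/64b⁴ - 7/16b³ + 35/8b² - 105/4 → 21/4a + 49/64b⁴ - ⅞b³ + 37/8b² - 5/2b - 105/4
  leading term a: subtract (21/32)·f_3 from 21/4a + 49/64b⁴ - ⅞b³ + 37/8b² - 5/2b - 105/4 → 49/64b⁴ - ⅞b³ + 295/32b² - 41/8b
  leading term b⁴: subtract (-21/50b²)·h_4 from 49/64b⁴ - ⅞b³ + 295/32b² - 41/8b → -511/400b³ + 295/32b² - 41/8b
  leading term b³: subtract (438/625b)·h_4 from -511/400b³ + 295/32b² - 41/8b → 197807/20000b² - 41/8b
  leading term b²: subtract (-593421/109375)·h_4 from 197807/20000b² - 41/8b → -1129242/109375b
  leading term b: no divisor's leading term divides it; move -1129242/109375b to the remainder.
  remainder -1129242/109375b ≠ 0; add h_5 = -1129242/109375b to the basis.

S(f_2,f_3): lcm = a². S = ⅞ab² - ½ab + 22/3a + 2b - 110/3.
  leading term ab²: subtract (7/64b²)·f_3 from ⅞ab² - ½ab + 22/3a + 2b - 110/3 → -½ab + 22/3a + 49/64b⁴ - 7/16b³ + 35/8b² + 2b - 110/3
  leading term ab: subtract (-1/16b)·f_3 from -½ab + 22/3a + 49/64b⁴ - 7/16b³ + 35/8b² + 2b - 110/3 → 22/3a + 49/64b⁴ - ⅞b³ + 37/8b² - ½b - 110/3
  leading term a: subtract (11/12)·f_3 from 22/3a + 49/64b⁴ - ⅞b³ + 37/8b² - ½b - 110/3 → 49/64b⁴ - ⅞b³ + 265/24b² - 25/6b
  leading term b⁴: subtract (-21/50b²)·h_4 from 49/64b⁴ - ⅞b³ + 265/24b² - 25/6b → -511/400b³ + 265/24b² - 25/6b
  leading term b³: subtract (438/625b)·h_4 from -511/400b³ + 265/24b² - 25/6b → 175699/15000b² - 25/6b
  leading term b²: subtract (-702796/109375)·h_4 from 175699/15000b² - 25/6b → -1129242/109375b
  leading term b: subtract (1)·h_5 from -1129242/109375b → 0
  remainder 0.

S(f_1,h_4): leading monomials are coprime, so the S-polynomial reduces to 0 (Buchberger's first criterion).
S(f_2,h_4): leading monomials are coprime, so the S-polynomial reduces to 0 (Buchberger's first criterion).
S(f_3,h_4): leading monomials are coprime, so the S-polynomial reduces to 0 (Buchberger's first criterion).
S(f_1,h_5): leading monomials are coprime, so the S-polynomial reduces to 0 (Buchberger's first criterion).
S(f_2,h_5): leading monomials are coprime, so the S-polynomial reduces to 0 (Buchberger's first criterion).
S(f_3,h_5): leading monomials are coprime, so the S-polynomial reduces to 0 (Buchberger's first criterion).
S(h_4,h_5): lcm = b². S = 92/175b.
  leading term b: subtract (-28750/564621)·h_5 from 92/175b → 0
  remainder 0.

Every S-polynomial of the final basis reduces to 0, so we have a Gröbner basis.
Inter-reduce: drop elements whose leading term is divisible by another's, tail-reduce, and make monic.
Reduced Gröbner basis: {a - 5, b}.

A lex Gröbner basis eliminates variables successively. Here b depends only on b, with roots {0}; lifting each root through the earlier basis elements recovers the full solutions.
  b = 0: the earlier basis element becomes a - 5 = 0, giving a = 5 — point (5, 0).
Substituting each solution back into the original system confirms all equations vanish.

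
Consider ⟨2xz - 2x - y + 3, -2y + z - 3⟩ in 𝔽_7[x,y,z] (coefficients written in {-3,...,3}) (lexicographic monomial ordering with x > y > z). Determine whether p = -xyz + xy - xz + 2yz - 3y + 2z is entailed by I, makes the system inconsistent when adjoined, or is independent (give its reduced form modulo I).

-xyz + xy - xz + 2yz - 3y + 2z is independent of I; its normal form modulo I is -x - 3z - 1.

First compute the reduced Gröbner basis of I by Buchberger's algorithm.
f_1 = 2xz - 2x - y + 3, LT = xz.
f_2 = -2y + z - 3, LT = y.

The S-polynomials (S(f_1,f_2)) all reduce to 0 modulo the current basis, so we have a Gröbner basis.
Inter-reduce: drop elements whose leading term is divisible by another's, tail-reduce, and make monic.
Reduced Gröbner basis: {xz - x - 2z - 3, y + 3z - 2}.
Label its elements g_1 = xz - x - 2z - 3, g_2 = y + 3z - 2.

Reduce p = -xyz + xy - xz + 2yz - 3y + 2z modulo G:
  leading term xyz: subtract (-y)·g_1 from -xyz + xy - xz + 2yz - 3y + 2z → -xz + y + 2z
  leading term xz: subtract (-1)·g_1 from -xz + y + 2z → -x + y - 3
  leading term x: no divisor's leading term divides it; move -x to the remainder.
  leading term y: subtract (1)·g_2 from y - 3 → -3z - 1
  leading term z: no divisor's leading term divides it; move -3z to the remainder.
  leading term 1: no divisor's leading term divides it; move -1 to the remainder.
  normal form = -x - 3z - 1.
The normal form is nonzero, so p ∉ I. Since p minus its normal form lies in I, I + (p) = I + (r) where r = -x - 3z - 1; decide whether this ideal is the whole ring.
Run Buchberger on G together with r (pairs among the g_i already reduce to 0 since G is a Gröbner basis):
g_1 = xz - x - 2z - 3, LT = xz.
g_2 = y + 3z - 2, LT = y.
r = -x - 3z - 1, LT = x.

S(g_1,r): lcm = xz. S = -x - 3z² - 3z - 3.
  reduce S modulo (g_1, g_2, r):
  remainder -3z² - 2 ≠ 0; add m_4 = -3z² - 2 to the basis.

The other S-polynomials (S(g_1,g_2), S(g_2,r), S(g_1,m_4), S(g_2,m_4), S(r,m_4)) all reduce to 0 modulo the current basis, so we have a Gröbner basis.
Inter-reduce: drop elements whose leading term is divisible by another's, tail-reduce, and make monic.
Reduced Gröbner basis: {x + 3z + 1, y + 3z - 2, z² + 3}.
The reduced Gröbner basis of I + (p) is {x + 3z + 1, y + 3z - 2, z² + 3} ≠ {1}, a proper ideal, so the enlarged system stays consistent: p is independent of I, with normal form -x - 3z - 1.

The remainder on division by a Gröbner basis is unique — it is the normal form.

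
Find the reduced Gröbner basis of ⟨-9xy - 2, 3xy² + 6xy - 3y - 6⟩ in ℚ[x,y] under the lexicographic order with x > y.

G = {x - 1/9, y + 2}

f_1 = -9xy - 2, LT = xy.
f_2 = 3xy² + 6xy - 3y - 6, LT = xy².

S(f_1,f_2): lcm = xy². S = -2xy + 11/9y + 2.
  leading term xy: subtract (2/9)·f_1 from -2xy + 11/9y + 2 → 11/9y + 22/9
  leading term y: no divisor's leading term divides it; move 11/9y to the remainder.
  leading term 1: no divisor's leading term divides it; move 22/9 to the remainder.
  remainder 11/9y + 22/9 ≠ 0; add g_3 = 11/9y + 22/9 to the basis.

S(f_1,g_3): lcm = xy. S = -2x + 2/9.
  leading term x: no divisor's leading term divides it; move -2x to the remainder.
  leading term 1: no divisor's leading term divides it; move 2/9 to the remainder.
  remainder -2x + 2/9 ≠ 0; add g_4 = -2x + 2/9 to the basis.

S(f_2,g_3): lcm = xy². S = -y - 2.
  leading term y: subtract (-9/11)·g_3 from -y - 2 → 0
  remainder 0.

S(f_1,g_4): lcm = xy. S = 1/9y + 2/9.
  leading term y: subtract (1/11)·g_3 from 1/9y + 2/9 → 0
  remainder 0.

S(f_2,g_4): lcm = xy². S = 2xy + 1/9y² - y - 2.
  leading term xy: subtract (-2/9)·f_1 from 2xy + 1/9y² - y - 2 → 1/9y² - y - 22/9
  leading term y²: subtract (1/11y)·g_3 from 1/9y² - y - 22/9 → -11/9y - 22/9
  leading term y: subtract (-1)·g_3 from -11/9y - 22/9 → 0
  remainder 0.

S(g_3,g_4): leading monomials are coprime, so the S-polynomial reduces to 0 (Buchberger's first criterion).
Every S-polynomial of the final basis reduces to 0, so we have a Gröbner basis.
Inter-reduce: drop elements whose leading term is divisible by another's, tail-reduce, and make monic.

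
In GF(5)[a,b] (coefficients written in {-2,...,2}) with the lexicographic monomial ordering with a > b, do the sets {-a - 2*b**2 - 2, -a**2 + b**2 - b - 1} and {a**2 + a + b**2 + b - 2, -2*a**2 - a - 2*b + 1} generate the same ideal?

Yes, the ideals are equal.

Two ideals are equal iff their reduced Gröbner bases coincide (the reduced basis is unique for a fixed ordering).
Buchberger on the first generating set:
f_1 = -a - 2*b**2 - 2, LT = a.
f_2 = -a**2 + b**2 - b - 1, LT = a**2.

S(f_1,f_2): lcm = a**2. S = 2*a*b**2 + 2*a + b**2 - b - 1.
  leading term a*b**2: subtract (-2*b**2)·f_1 from 2*a*b**2 + 2*a + b**2 - b - 1 → 2*a + b**4 + 2*b**2 - b - 1
  leading term a: subtract (-2)·f_1 from 2*a + b**4 + 2*b**2 - b - 1 → b**4 - 2*b**2 - b
  leading term b**4: no divisor's leading term divides it; move b**4 to the remainder.
  leading term b**2: no divisor's leading term divides it; move -2*b**2 to the remainder.
  leading term b: no divisor's leading term divides it; move -b to the remainder.
  remainder b**4 - 2*b**2 - b ≠ 0; add g_3 = b**4 - 2*b**2 - b to the basis.

The other S-polynomials (S(f_1,g_3), S(f_2,g_3)) all reduce to 0 modulo the current basis, so we have a Gröbner basis.
Inter-reduce: drop elements whose leading term is divisible by another's, tail-reduce, and make monic.
Reduced Gröbner basis: {a + 2*b**2 + 2, b**4 - 2*b**2 - b}.

Buchberger on the second generating set:
h_1 = a**2 + a + b**2 + b - 2, LT = a**2.
h_2 = -2*a**2 - a - 2*b + 1, LT = a**2.

S(h_1,h_2): lcm = a**2. S = -2*a + b**2 + 1.
  leading term a: no divisor's leading term divides it; move -2*a to the remainder.
  leading term b**2: no divisor's leading term divides it; move b**2 to the remainder.
  leading term 1: no divisor's leading term divides it; move 1 to the remainder.
  remainder -2*a + b**2 + 1 ≠ 0; add k_3 = -2*a + b**2 + 1 to the basis.

S(h_1,k_3): lcm = a**2. S = -2*a*b**2 - a + b**2 + b - 2.
  leading term a*b**2: subtract (b**2)·k_3 from -2*a*b**2 - a + b**2 + b - 2 → -a - b**4 + b - 2
  leading term a: subtract (-2)·k_3 from -a - b**4 + b - 2 → -b**4 + 2*b**2 + b
  leading term b**4: no divisor's leading term divides it; move -b**4 to the remainder.
  leading term b**2: no divisor's leading term divides it; move 2*b**2 to the remainder.
  leading term b: no divisor's leading term divides it; move b to the remainder.
  remainder -b**4 + 2*b**2 + b ≠ 0; add k_4 = -b**4 + 2*b**2 + b to the basis.

The other S-polynomials (S(h_2,k_3), S(h_1,k_4), S(h_2,k_4), S(k_3,k_4)) all reduce to 0 modulo the current basis, so we have a Gröbner basis.
Inter-reduce: drop elements whose leading term is divisible by another's, tail-reduce, and make monic.
Reduced Gröbner basis: {a + 2*b**2 + 2, b**4 - 2*b**2 - b}.

These coincide, so the ideals are equal.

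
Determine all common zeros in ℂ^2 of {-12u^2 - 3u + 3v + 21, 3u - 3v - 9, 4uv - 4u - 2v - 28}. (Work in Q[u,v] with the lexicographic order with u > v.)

{(-1, -4)}

Compute a lex Gröbner basis by Buchberger's algorithm.
f_1 = -12u^2 - 3u + 3v + 21, LT = u^2.
f_2 = 3u - 3v - 9, LT = u.
f_3 = 4uv - 4u - 2v - 28, LT = uv.

S(f_1,f_2): lcm = u^2. S = uv + 13/4u - 1/4v - 7/4.
  reduce S modulo (f_1, f_2, f_3):
  remainder v^2 + 6v + 8 ≠ 0; add h_4 = v^2 + 6v + 8 to the basis.

S(f_1,f_3): lcm = u^2v. S = u^2 + 3/4uv + 7u - 1/4v^2 - 7/4v.
  reduce S modulo (f_1, f_2, f_3, h_4):
  remainder 9/2v + 18 ≠ 0; add h_5 = 9/2v + 18 to the basis.

The other S-polynomials (S(f_2,f_3), S(f_1,h_4), S(f_2,h_4), S(f_3,h_4), S(f_1,h_5), S(f_2,h_5), S(f_3,h_5), S(h_4,h_5)) all reduce to 0 modulo the current basis, so we have a Gröbner basis.
Inter-reduce: drop elements whose leading term is divisible by another's, tail-reduce, and make monic.
Reduced Gröbner basis: {u + 1, v + 4}.

From the last basis element, v + 4 = 0, so v takes values in {-4}. Each choice, substituted upward through the basis, yields the corresponding point(s) of the solution set.
  v = -4: the earlier basis element becomes u + 1 = 0, giving u = -1 — point (-1, -4).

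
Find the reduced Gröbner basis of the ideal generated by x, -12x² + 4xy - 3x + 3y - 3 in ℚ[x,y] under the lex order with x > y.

G = {x, y - 1}

This is the nonlinear analogue of row-reducing a linear system.

f_1 = x, LT = x.
f_2 = -12x² + 4xy - 3x + 3y - 3, LT = x².

S(f_1,f_2): lcm = x². S = ⅓xy - ¼x + ¼y - ¼.
  leading term xy: subtract (⅓y)·f_1 from ⅓xy - ¼x + ¼y - ¼ → -¼x + ¼y - ¼
  leading term x: subtract (-¼)·f_1 from -¼x + ¼y - ¼ → ¼y - ¼
  leading term y: no divisor's leading term divides it; move ¼y to the remainder.
  leading term 1: no divisor's leading term divides it; move -¼ to the remainder.
  remainder ¼y - ¼ ≠ 0; add g_3 = ¼y - ¼ to the basis.

The other S-polynomials (S(f_1,g_3), S(f_2,g_3)) all reduce to 0 modulo the current basis, so we have a Gröbner basis.
Inter-reduce: drop elements whose leading term is divisible by another's, tail-reduce, and make monic.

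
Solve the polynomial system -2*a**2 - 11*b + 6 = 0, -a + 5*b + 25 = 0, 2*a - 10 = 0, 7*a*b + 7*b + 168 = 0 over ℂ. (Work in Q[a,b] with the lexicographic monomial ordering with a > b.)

Compute a lex Gröbner basis by Buchberger's algorithm.
f_1 = -2*a**2 - 11*b + 6, LT = a**2.
f_2 = -a + 5*b + 25, LT = a.
f_3 = 2*a - 10, LT = a.
f_4 = 7*a*b + 7*b + 168, LT = a*b.

S(f_1,f_2): lcm = a**2. S = 5*a*b + 25*a + 11/2*b - 3.
  leading term a*b: subtract (-5*b)·f_2 from 5*a*b + 25*a + 11/2*b - 3 → 25*a + 25*b**2 + 261/2*b - 3
  leading term a: subtract (-25)·f_2 from 25*a + 25*b**2 + 261/2*b - 3 → 25*b**2 + 511/2*b + 622
  leading term b**2: no divisor's leading term divides it; move 25*b**2 to the remainder.
  leading term b: no divisor's leading term divides it; move 511/2*b to the remainder.
  leading term 1: no divisor's leading term divides it; move 622 to the remainder.
  remainder 25*b**2 + 511/2*b + 622 ≠ 0; add h_5 = 25*b**2 + 511/2*b + 622 to the basis.

S(f_1,f_3): lcm = a**2. S = 5*a + 11/2*b - 3.
  leading term a: subtract (-5)·f_2 from 5*a + 11/2*b - 3 → 61/2*b + 122
  leading term b: no divisor's leading term divides it; move 61/2*b to the remainder.
  leading term 1: no divisor's leading term divides it; move 122 to the remainder.
  remainder 61/2*b + 122 ≠ 0; add h_6 = 61/2*b + 122 to the basis.

S(f_1,f_4): lcm = a**2*b. S = -a*b - 24*a + 11/2*b**2 - 3*b.
  leading term a*b: subtract (b)·f_2 from -a*b - 24*a + 11/2*b**2 - 3*b → -24*a + 1/2*b**2 - 28*b
  leading term a: subtract (24)·f_2 from -24*a + 1/2*b**2 - 28*b → 1/2*b**2 - 148*b - 600
  leading term b**2: subtract (1/50)·h_5 from 1/2*b**2 - 148*b - 600 → -15311/100*b - 15311/25
  leading term b: subtract (-251/50)·h_6 from -15311/100*b - 15311/25 → 0
  remainder 0.

S(f_2,f_3): lcm = a. S = -5*b - 20.
  leading term b: subtract (-10/61)·h_6 from -5*b - 20 → 0
  remainder 0.

S(f_2,f_4): lcm = a*b. S = -5*b**2 - 26*b - 24.
  leading term b**2: subtract (-1/5)·h_5 from -5*b**2 - 26*b - 24 → 251/10*b + 502/5
  leading term b: subtract (251/305)·h_6 from 251/10*b + 502/5 → 0
  remainder 0.

S(f_3,f_4): lcm = a*b. S = -6*b - 24.
  leading term b: subtract (-12/61)·h_6 from -6*b - 24 → 0
  remainder 0.

S(f_1,h_5): leading monomials are coprime, so the S-polynomial reduces to 0 (Buchberger's first criterion).
S(f_2,h_5): leading monomials are coprime, so the S-polynomial reduces to 0 (Buchberger's first criterion).
S(f_3,h_5): leading monomials are coprime, so the S-polynomial reduces to 0 (Buchberger's first criterion).
S(f_4,h_5): lcm = a*b**2. S = -511/50*a*b - 622/25*a + b**2 + 24*b.
  leading term a*b: subtract (511/50*b)·f_2 from -511/50*a*b - 622/25*a + b**2 + 24*b → -622/25*a - 501/10*b**2 - 463/2*b
  leading term a: subtract (622/25)·f_2 from -622/25*a - 501/10*b**2 - 463/2*b → -501/10*b**2 - 3559/10*b - 622
  leading term b**2: subtract (-501/250)·h_5 from -501/10*b**2 - 3559/10*b - 622 → 78061/500*b + 78061/125
  leading term b: subtract (78061/15250)·h_6 from 78061/500*b + 78061/125 → 0
  remainder 0.

S(f_1,h_6): leading monomials are coprime, so the S-polynomial reduces to 0 (Buchberger's first criterion).
S(f_2,h_6): leading monomials are coprime, so the S-polynomial reduces to 0 (Buchberger's first criterion).
S(f_3,h_6): leading monomials are coprime, so the S-polynomial reduces to 0 (Buchberger's first criterion).
S(f_4,h_6): lcm = a*b. S = -4*a + b + 24.
  leading term a: subtract (4)·f_2 from -4*a + b + 24 → -19*b - 76
  leading term b: subtract (-38/61)·h_6 from -19*b - 76 → 0
  remainder 0.

S(h_5,h_6): lcm = b**2. S = 311/50*b + 622/25.
  leading term b: subtract (311/1525)·h_6 from 311/50*b + 622/25 → 0
  remainder 0.

Every S-polynomial of the final basis reduces to 0, so we have a Gröbner basis.
Inter-reduce: drop elements whose leading term is divisible by another's, tail-reduce, and make monic.
Reduced Gröbner basis: {a - 5, b + 4}.

The lex basis is triangular: the last element involves only b. Solving b + 4 = 0 gives b ∈ {-4}; substituting each value into the earlier elements determines the remaining variables.
  b = -4: the earlier basis element becomes a - 5 = 0, giving a = 5 — point (5, -4).

{(5, -4)}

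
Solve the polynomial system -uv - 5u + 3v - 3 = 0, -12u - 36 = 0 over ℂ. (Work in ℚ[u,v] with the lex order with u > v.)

{(-3, -2)}

Compute a lex Gröbner basis by Buchberger's algorithm.
f_1 = -uv - 5u + 3v - 3, LT = uv.
f_2 = -12u - 36, LT = u.

S(f_1,f_2): lcm = uv. S = 5u - 6v + 3.
  leading term u: subtract (-5/12)·f_2 from 5u - 6v + 3 → -6v - 12
  leading term v: no divisor's leading term divides it; move -6v to the remainder.
  leading term 1: no divisor's leading term divides it; move -12 to the remainder.
  remainder -6v - 12 ≠ 0; add h_3 = -6v - 12 to the basis.

The other S-polynomials (S(f_1,h_3), S(f_2,h_3)) all reduce to 0 modulo the current basis, so we have a Gröbner basis.
Inter-reduce: drop elements whose leading term is divisible by another's, tail-reduce, and make monic.
Reduced Gröbner basis: {u + 3, v + 2}.

Since the basis is lex-ordered, v + 2 is univariate in v. Its roots are {-2}. Back-substituting each root into the other basis elements fixes the other coordinates.
  v = -2: the earlier basis element becomes u + 3 = 0, giving u = -3 — point (-3, -2).
Substituting each solution back into the original system confirms all equations vanish.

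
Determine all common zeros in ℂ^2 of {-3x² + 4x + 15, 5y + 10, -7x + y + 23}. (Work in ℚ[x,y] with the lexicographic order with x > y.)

{(3, -2)}

Compute a lex Gröbner basis by Buchberger's algorithm.
f_1 = -3x² + 4x + 15, LT = x².
f_2 = 5y + 10, LT = y.
f_3 = -7x + y + 23, LT = x.

The S-polynomials (S(f_1,f_2), S(f_1,f_3), S(f_2,f_3)) all reduce to 0 modulo the current basis, so we have a Gröbner basis.
Inter-reduce: drop elements whose leading term is divisible by another's, tail-reduce, and make monic.
Reduced Gröbner basis: {x - 3, y + 2}.

From the last basis element, y + 2 = 0, so y takes values in {-2}. Each choice, substituted upward through the basis, yields the corresponding point(s) of the solution set.
  y = -2: the earlier basis element becomes x - 3 = 0, giving x = 3 — point (3, -2).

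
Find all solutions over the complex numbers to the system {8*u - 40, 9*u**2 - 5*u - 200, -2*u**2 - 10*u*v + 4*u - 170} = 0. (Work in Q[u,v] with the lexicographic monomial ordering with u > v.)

Compute a lex Gröbner basis by Buchberger's algorithm.
f_1 = 8*u - 40, LT = u.
f_2 = 9*u**2 - 5*u - 200, LT = u**2.
f_3 = -2*u**2 - 10*u*v + 4*u - 170, LT = u**2.

S(f_1,f_3): lcm = u**2. S = -5*u*v - 3*u - 85.
  leading term u*v: subtract (-5/8*v)·f_1 from -5*u*v - 3*u - 85 → -3*u - 25*v - 85
  leading term u: subtract (-3/8)·f_1 from -3*u - 25*v - 85 → -25*v - 100
  leading term v: no divisor's leading term divides it; move -25*v to the remainder.
  leading term 1: no divisor's leading term divides it; move -100 to the remainder.
  remainder -25*v - 100 ≠ 0; add h_4 = -25*v - 100 to the basis.

The other S-polynomials (S(f_1,f_2), S(f_2,f_3), S(f_1,h_4), S(f_2,h_4), S(f_3,h_4)) all reduce to 0 modulo the current basis, so we have a Gröbner basis.
Inter-reduce: drop elements whose leading term is divisible by another's, tail-reduce, and make monic.
Reduced Gröbner basis: {u - 5, v + 4}.

A lex Gröbner basis eliminates variables successively. Here v + 4 depends only on v, with roots {-4}; lifting each root through the earlier basis elements recovers the full solutions.
  v = -4: the earlier basis element becomes u - 5 = 0, giving u = 5 — point (5, -4).
Substituting each solution back into the original system confirms all equations vanish.

{(5, -4)}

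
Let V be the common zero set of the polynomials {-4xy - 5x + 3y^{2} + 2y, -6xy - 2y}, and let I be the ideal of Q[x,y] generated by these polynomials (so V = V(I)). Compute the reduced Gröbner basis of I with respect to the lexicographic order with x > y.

The reduced Gröbner basis is the canonical form of the ideal for this ordering.

f_1 = -4xy - 5x + 3y^{2} + 2y, LT = xy.
f_2 = -6xy - 2y, LT = xy.

S(f_1,f_2): lcm = xy. S = \tfrac{5}{4}x - \tfrac{3}{4}y^{2} - \tfrac{5}{6}y.
  reduce S modulo (f_1, f_2):
  remainder \tfrac{5}{4}x - \tfrac{3}{4}y^{2} - \tfrac{5}{6}y ≠ 0; add g_3 = \tfrac{5}{4}x - \tfrac{3}{4}y^{2} - \tfrac{5}{6}y to the basis.

S(f_1,g_3): lcm = xy. S = \tfrac{5}{4}x + \tfrac{3}{5}y^{3} - \tfrac{1}{12}y^{2} - \tfrac{1}{2}y.
  reduce S modulo (f_1, f_2, g_3):
  remainder \tfrac{3}{5}y^{3} + \tfrac{2}{3}y^{2} + \tfrac{1}{3}y ≠ 0; add g_4 = \tfrac{3}{5}y^{3} + \tfrac{2}{3}y^{2} + \tfrac{1}{3}y to the basis.

The other S-polynomials (S(f_2,g_3), S(f_1,g_4), S(f_2,g_4), S(g_3,g_4)) all reduce to 0 modulo the current basis, so we have a Gröbner basis.
Inter-reduce: drop elements whose leading term is divisible by another's, tail-reduce, and make monic.

G = {x - \tfrac{3}{5}y^{2} - \tfrac{2}{3}y, y^{3} + \tfrac{10}{9}y^{2} + \tfrac{5}{9}y}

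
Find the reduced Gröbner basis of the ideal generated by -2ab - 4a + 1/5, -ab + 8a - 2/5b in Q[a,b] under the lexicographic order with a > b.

The reduced Gröbner basis is the canonical form of the ideal for this ordering.

f_1 = -2ab - 4a + 1/5, LT = ab.
f_2 = -ab + 8a - 2/5b, LT = ab.

S(f_1,f_2): lcm = ab. S = 10a - 2/5b - 1/10.
  leading term a: no divisor's leading term divides it; move 10a to the remainder.
  leading term b: no divisor's leading term divides it; move -2/5b to the remainder.
  leading term 1: no divisor's leading term divides it; move -1/10 to the remainder.
  remainder 10a - 2/5b - 1/10 ≠ 0; add g_3 = 10a - 2/5b - 1/10 to the basis.

S(f_1,g_3): lcm = ab. S = 2a + 1/25b^2 + 1/100b - 1/10.
  leading term a: subtract (1/5)·g_3 from 2a + 1/25b^2 + 1/100b - 1/10 → 1/25b^2 + 9/100b - 2/25
  leading term b^2: no divisor's leading term divides it; move 1/25b^2 to the remainder.
  leading term b: no divisor's leading term divides it; move 9/100b to the remainder.
  leading term 1: no divisor's leading term divides it; move -2/25 to the remainder.
  remainder 1/25b^2 + 9/100b - 2/25 ≠ 0; add g_4 = 1/25b^2 + 9/100b - 2/25 to the basis.

The other S-polynomials (S(f_2,g_3), S(f_1,g_4), S(f_2,g_4), S(g_3,g_4)) all reduce to 0 modulo the current basis, so we have a Gröbner basis.
Inter-reduce: drop elements whose leading term is divisible by another's, tail-reduce, and make monic.

G = {a - 1/25b - 1/100, b^2 + 9/4b - 2}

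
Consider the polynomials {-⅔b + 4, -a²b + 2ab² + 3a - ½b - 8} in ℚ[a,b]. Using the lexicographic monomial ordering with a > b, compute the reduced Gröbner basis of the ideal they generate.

Buchberger's algorithm terminates because the ascending chain of leading-term ideals stabilizes.

f_1 = -⅔b + 4, LT = b.
f_2 = -a²b + 2ab² + 3a - ½b - 8, LT = a²b.

S(f_1,f_2): lcm = a²b. S = -6a² + 2ab² + 3a - ½b - 8.
  leading term a²: no divisor's leading term divides it; move -6a² to the remainder.
  leading term ab²: subtract (-3ab)·f_1 from 2ab² + 3a - ½b - 8 → 12ab + 3a - ½b - 8
  leading term ab: subtract (-18a)·f_1 from 12ab + 3a - ½b - 8 → 75a - ½b - 8
  leading term a: no divisor's leading term divides it; move 75a to the remainder.
  leading term b: subtract (¾)·f_1 from -½b - 8 → -11
  leading term 1: no divisor's leading term divides it; move -11 to the remainder.
  remainder -6a² + 75a - 11 ≠ 0; add g_3 = -6a² + 75a - 11 to the basis.

S(f_1,g_3): leading monomials are coprime, so the S-polynomial reduces to 0 (Buchberger's first criterion).
S(f_2,g_3): lcm = a²b. S = -2ab² + 25/2ab - 3a - 4/3b + 8.
  leading term ab²: subtract (3ab)·f_1 from -2ab² + 25/2ab - 3a - 4/3b + 8 → ½ab - 3a - 4/3b + 8
  leading term ab: subtract (-¾a)·f_1 from ½ab - 3a - 4/3b + 8 → -4/3b + 8
  leading term b: subtract (2)·f_1 from -4/3b + 8 → 0
  remainder 0.

Every S-polynomial of the final basis reduces to 0, so we have a Gröbner basis.
Inter-reduce: drop elements whose leading term is divisible by another's, tail-reduce, and make monic.

G = {a² - 25/2a + 11/6, b - 6}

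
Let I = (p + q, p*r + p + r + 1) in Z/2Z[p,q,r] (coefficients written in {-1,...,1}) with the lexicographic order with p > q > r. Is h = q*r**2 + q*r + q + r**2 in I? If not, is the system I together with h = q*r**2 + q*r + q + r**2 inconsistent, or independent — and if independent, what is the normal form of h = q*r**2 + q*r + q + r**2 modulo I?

First compute the reduced Gröbner basis of I by Buchberger's algorithm.
f_1 = p + q, LT = p.
f_2 = p*r + p + r + 1, LT = p*r.

S(f_1,f_2): lcm = p*r. S = p + q*r + r + 1.
  reduce S modulo (f_1, f_2):
  remainder q*r + q + r + 1 ≠ 0; add k_3 = q*r + q + r + 1 to the basis.

The other S-polynomials (S(f_1,k_3), S(f_2,k_3)) all reduce to 0 modulo the current basis, so we have a Gröbner basis.
Inter-reduce: drop elements whose leading term is divisible by another's, tail-reduce, and make monic.
Reduced Gröbner basis: {p + q, q*r + q + r + 1}.
Label its elements g_1 = p + q, g_2 = q*r + q + r + 1.

Reduce h = q*r**2 + q*r + q + r**2 modulo G:
  leading term q*r**2: subtract (r)·g_2 from q*r**2 + q*r + q + r**2 → q + r
  leading term q: no divisor's leading term divides it; move q to the remainder.
  leading term r: no divisor's leading term divides it; move r to the remainder.
  normal form = q + r.
The normal form is nonzero, so h ∉ I. Since h minus its normal form lies in I, I + (h) = I + (n) where n = q + r; decide whether this ideal is the whole ring.
Run Buchberger on G together with n (pairs among the g_i already reduce to 0 since G is a Gröbner basis):
g_1 = p + q, LT = p.
g_2 = q*r + q + r + 1, LT = q*r.
n = q + r, LT = q.

S(g_2,n): lcm = q*r. S = q + r**2 + r + 1.
  reduce S modulo (g_1, g_2, n):
  remainder r**2 + 1 ≠ 0; add m_4 = r**2 + 1 to the basis.

The other S-polynomials (S(g_1,g_2), S(g_1,n), S(g_1,m_4), S(g_2,m_4), S(n,m_4)) all reduce to 0 modulo the current basis, so we have a Gröbner basis.
Inter-reduce: drop elements whose leading term is divisible by another's, tail-reduce, and make monic.
Reduced Gröbner basis: {p + r, q + r, r**2 + 1}.
The reduced Gröbner basis of I + (h) is {p + r, q + r, r**2 + 1} ≠ {1}, a proper ideal, so the enlarged system stays consistent: h is independent of I, with normal form q + r.

The remainder on division by a Gröbner basis is unique — it is the normal form.

q*r**2 + q*r + q + r**2 is independent of I; its normal form modulo I is q + r.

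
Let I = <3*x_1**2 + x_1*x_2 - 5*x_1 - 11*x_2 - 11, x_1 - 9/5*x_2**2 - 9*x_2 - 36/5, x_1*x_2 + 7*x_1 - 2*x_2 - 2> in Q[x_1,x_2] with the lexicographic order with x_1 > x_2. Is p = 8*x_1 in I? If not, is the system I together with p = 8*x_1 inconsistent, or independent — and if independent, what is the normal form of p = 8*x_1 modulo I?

8*x_1 lies in I (it reduces to 0).

First compute the reduced Gröbner basis of I by Buchberger's algorithm.
f_1 = 3*x_1**2 + x_1*x_2 - 5*x_1 - 11*x_2 - 11, LT = x_1**2.
f_2 = x_1 - 9/5*x_2**2 - 9*x_2 - 36/5, LT = x_1.
f_3 = x_1*x_2 + 7*x_1 - 2*x_2 - 2, LT = x_1*x_2.

S(f_1,f_2): lcm = x_1**2. S = 9/5*x_1*x_2**2 + 28/3*x_1*x_2 + 83/15*x_1 - 11/3*x_2 - 11/3.
  reduce S modulo (f_1, f_2, f_3):
  remainder 81/25*x_2**4 + 33*x_2**3 + 2673/25*x_2**2 + 340/3*x_2 + 2713/75 ≠ 0; add h_4 = 81/25*x_2**4 + 33*x_2**3 + 2673/25*x_2**2 + 340/3*x_2 + 2713/75 to the basis.

S(f_1,f_3): lcm = x_1**2*x_2. S = -7*x_1**2 + 1/3*x_1*x_2**2 + 1/3*x_1*x_2 + 2*x_1 - 11/3*x_2**2 - 11/3*x_2.
  reduce S modulo (f_1, f_2, f_3, h_4):
  remainder 76/45*x_2**3 - 217/15*x_2**2 - 47839/405*x_2 - 41296/405 ≠ 0; add h_5 = 76/45*x_2**3 - 217/15*x_2**2 - 47839/405*x_2 - 41296/405 to the basis.

S(f_2,f_3): lcm = x_1*x_2. S = -7*x_1 - 9/5*x_2**3 - 9*x_2**2 - 26/5*x_2 + 2.
  reduce S modulo (f_1, f_2, f_3, h_4, h_5):
  remainder -14067/380*x_2**2 - 14751/76*x_2 - 14922/95 ≠ 0; add h_6 = -14067/380*x_2**2 - 14751/76*x_2 - 14922/95 to the basis.

S(f_3,h_4): lcm = x_1*x_2**4. S = -86/27*x_1*x_2**3 - 33*x_1*x_2**2 - 8500/243*x_1*x_2 - 2713/243*x_1 - 2*x_2**4 - 2*x_2**3.
  reduce S modulo (f_1, f_2, f_3, h_4, h_5, h_6):
  remainder 242581/521*x_2 + 242581/521 ≠ 0; add h_7 = 242581/521*x_2 + 242581/521 to the basis.

The other S-polynomials (S(f_1,h_4), S(f_2,h_4), S(f_1,h_5), S(f_2,h_5), S(f_3,h_5), S(h_4,h_5), S(f_1,h_6), S(f_2,h_6), S(f_3,h_6), S(h_4,h_6), S(h_5,h_6), S(f_1,h_7), S(f_2,h_7), S(f_3,h_7), S(h_4,h_7), S(h_5,h_7), S(h_6,h_7)) all reduce to 0 modulo the current basis, so we have a Gröbner basis.
Inter-reduce: drop elements whose leading term is divisible by another's, tail-reduce, and make monic.
Reduced Gröbner basis: {x_1, x_2 + 1}.
Label its elements g_1 = x_1, g_2 = x_2 + 1.

Reduce p = 8*x_1 modulo G:
  leading term x_1: subtract (8)·g_1 from 8*x_1 → 0
  normal form = 0.
Since the normal form is 0, p ∈ I.

Ideal membership is decidable via reduction modulo a Gröbner basis.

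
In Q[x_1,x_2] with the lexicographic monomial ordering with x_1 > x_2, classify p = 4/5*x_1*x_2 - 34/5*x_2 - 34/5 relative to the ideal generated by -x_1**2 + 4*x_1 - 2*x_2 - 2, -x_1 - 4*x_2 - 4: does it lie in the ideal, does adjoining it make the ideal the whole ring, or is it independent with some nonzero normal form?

First compute the reduced Gröbner basis of I by Buchberger's algorithm.
f_1 = -x_1**2 + 4*x_1 - 2*x_2 - 2, LT = x_1**2.
f_2 = -x_1 - 4*x_2 - 4, LT = x_1.

S(f_1,f_2): lcm = x_1**2. S = -4*x_1*x_2 - 8*x_1 + 2*x_2 + 2.
  leading term x_1*x_2: subtract (4*x_2)·f_2 from -4*x_1*x_2 - 8*x_1 + 2*x_2 + 2 → -8*x_1 + 16*x_2**2 + 18*x_2 + 2
  leading term x_1: subtract (8)·f_2 from -8*x_1 + 16*x_2**2 + 18*x_2 + 2 → 16*x_2**2 + 50*x_2 + 34
  leading term x_2**2: no divisor's leading term divides it; move 16*x_2**2 to the remainder.
  leading term x_2: no divisor's leading term divides it; move 50*x_2 to the remainder.
  leading term 1: no divisor's leading term divides it; move 34 to the remainder.
  remainder 16*x_2**2 + 50*x_2 + 34 ≠ 0; add h_3 = 16*x_2**2 + 50*x_2 + 34 to the basis.

The other S-polynomials (S(f_1,h_3), S(f_2,h_3)) all reduce to 0 modulo the current basis, so we have a Gröbner basis.
Inter-reduce: drop elements whose leading term is divisible by another's, tail-reduce, and make monic.
Reduced Gröbner basis: {x_1 + 4*x_2 + 4, x_2**2 + 25/8*x_2 + 17/8}.
Label its elements g_1 = x_1 + 4*x_2 + 4, g_2 = x_2**2 + 25/8*x_2 + 17/8.

Reduce p = 4/5*x_1*x_2 - 34/5*x_2 - 34/5 modulo G:
  leading term x_1*x_2: subtract (4/5*x_2)·g_1 from 4/5*x_1*x_2 - 34/5*x_2 - 34/5 → -16/5*x_2**2 - 10*x_2 - 34/5
  leading term x_2**2: subtract (-16/5)·g_2 from -16/5*x_2**2 - 10*x_2 - 34/5 → 0
  normal form = 0.
Since the normal form is 0, p ∈ I.

Ideal membership is decidable via reduction modulo a Gröbner basis.

4/5*x_1*x_2 - 34/5*x_2 - 34/5 lies in I (it reduces to 0).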